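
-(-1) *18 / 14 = 9 / 7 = 1.29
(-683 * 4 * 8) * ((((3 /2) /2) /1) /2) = -8196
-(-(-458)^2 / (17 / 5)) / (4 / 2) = 524410 / 17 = 30847.65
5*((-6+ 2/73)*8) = -17440/73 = -238.90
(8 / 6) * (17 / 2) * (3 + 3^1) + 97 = 165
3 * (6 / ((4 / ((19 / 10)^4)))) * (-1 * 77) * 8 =-90312453 / 2500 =-36124.98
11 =11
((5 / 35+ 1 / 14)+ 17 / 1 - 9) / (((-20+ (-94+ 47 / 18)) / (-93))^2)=32226174 / 5628035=5.73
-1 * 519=-519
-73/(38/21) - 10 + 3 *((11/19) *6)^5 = 7264691383/4952198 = 1466.96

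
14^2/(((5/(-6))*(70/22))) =-1848/25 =-73.92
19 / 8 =2.38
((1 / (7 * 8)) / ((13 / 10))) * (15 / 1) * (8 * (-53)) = -7950 / 91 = -87.36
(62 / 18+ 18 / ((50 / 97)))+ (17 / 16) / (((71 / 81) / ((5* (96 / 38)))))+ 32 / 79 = 1296776297 / 23978475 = 54.08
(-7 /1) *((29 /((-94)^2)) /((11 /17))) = -3451 /97196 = -0.04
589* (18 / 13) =815.54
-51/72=-17/24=-0.71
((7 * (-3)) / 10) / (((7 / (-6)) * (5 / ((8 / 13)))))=0.22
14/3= 4.67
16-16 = 0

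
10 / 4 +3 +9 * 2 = 47 / 2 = 23.50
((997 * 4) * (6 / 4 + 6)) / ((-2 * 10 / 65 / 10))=-972075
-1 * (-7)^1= 7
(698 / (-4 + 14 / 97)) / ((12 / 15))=-169265 / 748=-226.29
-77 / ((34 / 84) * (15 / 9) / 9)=-87318 / 85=-1027.27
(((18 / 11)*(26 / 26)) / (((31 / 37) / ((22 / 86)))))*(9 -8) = 666 / 1333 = 0.50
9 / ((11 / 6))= 4.91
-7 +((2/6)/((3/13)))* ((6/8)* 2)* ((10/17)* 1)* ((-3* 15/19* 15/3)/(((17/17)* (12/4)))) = -3886/323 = -12.03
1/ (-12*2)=-0.04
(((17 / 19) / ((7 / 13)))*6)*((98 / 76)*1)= 4641 / 361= 12.86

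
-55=-55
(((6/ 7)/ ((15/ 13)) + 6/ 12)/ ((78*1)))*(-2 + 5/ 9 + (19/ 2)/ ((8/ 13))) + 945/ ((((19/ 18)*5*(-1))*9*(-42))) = 53369/ 76608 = 0.70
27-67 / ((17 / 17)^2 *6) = 95 / 6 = 15.83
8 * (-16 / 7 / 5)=-128 / 35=-3.66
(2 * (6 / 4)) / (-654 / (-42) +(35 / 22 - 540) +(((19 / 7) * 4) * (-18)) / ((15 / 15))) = -154 / 36871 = -0.00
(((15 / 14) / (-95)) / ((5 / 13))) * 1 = -39 / 1330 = -0.03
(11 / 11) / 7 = 1 / 7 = 0.14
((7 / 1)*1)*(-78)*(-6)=3276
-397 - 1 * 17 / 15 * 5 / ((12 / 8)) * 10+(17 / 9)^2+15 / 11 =-382993 / 891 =-429.85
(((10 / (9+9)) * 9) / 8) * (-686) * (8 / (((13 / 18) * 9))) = -527.69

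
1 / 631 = 0.00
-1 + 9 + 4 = 12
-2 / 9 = -0.22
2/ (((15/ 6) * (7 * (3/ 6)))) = 0.23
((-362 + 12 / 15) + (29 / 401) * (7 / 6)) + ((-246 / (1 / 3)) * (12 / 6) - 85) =-23123051 / 12030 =-1922.12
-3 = -3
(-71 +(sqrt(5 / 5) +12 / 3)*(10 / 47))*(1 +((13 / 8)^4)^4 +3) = -2190925227378903842455 / 13229323905400832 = -165611.28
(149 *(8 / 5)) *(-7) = -8344 / 5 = -1668.80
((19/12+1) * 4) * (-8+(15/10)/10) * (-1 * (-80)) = -19468/3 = -6489.33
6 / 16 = 3 / 8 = 0.38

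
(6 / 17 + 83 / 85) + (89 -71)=1643 / 85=19.33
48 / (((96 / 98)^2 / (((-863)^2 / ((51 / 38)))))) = 33975617011 / 1224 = 27757857.04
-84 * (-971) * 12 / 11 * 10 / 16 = 611730 / 11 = 55611.82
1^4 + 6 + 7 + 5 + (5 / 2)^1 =43 / 2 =21.50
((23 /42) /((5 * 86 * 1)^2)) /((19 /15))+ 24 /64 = 1844389 /4918340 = 0.38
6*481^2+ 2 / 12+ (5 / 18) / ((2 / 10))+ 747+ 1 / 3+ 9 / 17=212504059 / 153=1388915.42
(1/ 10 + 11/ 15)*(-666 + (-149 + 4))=-4055/ 6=-675.83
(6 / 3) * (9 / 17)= 18 / 17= 1.06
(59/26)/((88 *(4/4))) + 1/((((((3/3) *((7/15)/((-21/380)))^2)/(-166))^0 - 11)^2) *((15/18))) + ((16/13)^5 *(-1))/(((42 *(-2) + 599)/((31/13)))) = 270268269053/10937549194000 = 0.02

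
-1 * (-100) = 100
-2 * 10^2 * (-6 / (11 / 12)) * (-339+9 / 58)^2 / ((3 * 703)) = 463488490800 / 6503453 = 71268.06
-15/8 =-1.88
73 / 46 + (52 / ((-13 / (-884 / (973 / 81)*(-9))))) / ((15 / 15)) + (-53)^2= 7220027 / 44758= 161.31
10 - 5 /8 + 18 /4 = 111 /8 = 13.88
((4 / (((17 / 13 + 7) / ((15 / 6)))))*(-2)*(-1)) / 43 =65 / 1161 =0.06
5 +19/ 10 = 69/ 10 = 6.90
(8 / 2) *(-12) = -48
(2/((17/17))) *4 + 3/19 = 155/19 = 8.16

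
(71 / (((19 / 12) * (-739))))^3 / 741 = -0.00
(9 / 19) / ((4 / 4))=9 / 19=0.47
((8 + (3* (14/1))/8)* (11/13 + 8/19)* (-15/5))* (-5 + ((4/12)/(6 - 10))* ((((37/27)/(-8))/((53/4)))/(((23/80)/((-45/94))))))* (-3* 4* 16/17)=-12916182880/4539119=-2845.53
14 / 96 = 7 / 48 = 0.15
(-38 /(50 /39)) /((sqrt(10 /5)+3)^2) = -8151 /1225+4446* sqrt(2) /1225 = -1.52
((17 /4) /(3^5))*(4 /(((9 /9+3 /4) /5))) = 340 /1701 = 0.20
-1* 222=-222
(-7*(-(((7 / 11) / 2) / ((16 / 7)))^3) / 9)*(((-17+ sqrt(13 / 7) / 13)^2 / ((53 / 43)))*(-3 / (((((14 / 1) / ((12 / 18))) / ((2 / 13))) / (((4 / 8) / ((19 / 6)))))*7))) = -678822725 / 2783398785024+ 1755131*sqrt(91) / 5566797570048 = -0.00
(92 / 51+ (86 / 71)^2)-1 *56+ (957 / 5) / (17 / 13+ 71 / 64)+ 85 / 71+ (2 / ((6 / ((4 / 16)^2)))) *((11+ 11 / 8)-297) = 7188658792637 / 330886400640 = 21.73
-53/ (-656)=53/ 656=0.08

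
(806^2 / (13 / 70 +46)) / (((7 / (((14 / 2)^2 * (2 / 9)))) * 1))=636643280 / 29097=21880.03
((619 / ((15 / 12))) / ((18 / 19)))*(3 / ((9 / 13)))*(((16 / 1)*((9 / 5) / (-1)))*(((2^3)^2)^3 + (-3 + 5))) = -427523076032 / 25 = -17100923041.28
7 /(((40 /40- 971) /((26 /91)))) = -1 /485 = -0.00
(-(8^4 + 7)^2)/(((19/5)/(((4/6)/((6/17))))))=-1430941765/171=-8368080.50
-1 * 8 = -8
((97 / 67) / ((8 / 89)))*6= 25899 / 268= 96.64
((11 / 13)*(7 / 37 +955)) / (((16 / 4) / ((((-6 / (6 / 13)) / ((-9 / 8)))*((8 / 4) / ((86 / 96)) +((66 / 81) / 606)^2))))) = 5212.82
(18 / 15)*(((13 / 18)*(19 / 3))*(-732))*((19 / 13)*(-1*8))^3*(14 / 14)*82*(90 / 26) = 4005062504448 / 2197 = 1822968823.14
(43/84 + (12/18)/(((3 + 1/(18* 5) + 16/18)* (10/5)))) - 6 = -5.40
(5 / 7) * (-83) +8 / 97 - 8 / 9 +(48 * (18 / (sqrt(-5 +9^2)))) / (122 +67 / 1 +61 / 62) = -367223 / 6111 +26784 * sqrt(19) / 223801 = -59.57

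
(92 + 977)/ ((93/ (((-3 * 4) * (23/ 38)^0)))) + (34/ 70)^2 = -5229141/ 37975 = -137.70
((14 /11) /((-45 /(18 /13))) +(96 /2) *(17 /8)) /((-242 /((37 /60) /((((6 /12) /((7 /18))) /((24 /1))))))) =-18881618 /3893175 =-4.85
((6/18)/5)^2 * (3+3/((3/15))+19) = 0.16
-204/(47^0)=-204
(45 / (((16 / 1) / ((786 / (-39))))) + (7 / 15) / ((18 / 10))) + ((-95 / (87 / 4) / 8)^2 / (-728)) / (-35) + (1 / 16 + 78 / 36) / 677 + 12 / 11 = -190715095053025 / 3446914607136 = -55.33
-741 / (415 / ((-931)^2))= -642269901 / 415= -1547638.32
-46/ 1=-46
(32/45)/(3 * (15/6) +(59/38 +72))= 152/17325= 0.01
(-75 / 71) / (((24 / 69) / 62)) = -53475 / 284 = -188.29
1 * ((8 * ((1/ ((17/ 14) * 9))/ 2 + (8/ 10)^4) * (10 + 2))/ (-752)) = -87086/ 1498125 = -0.06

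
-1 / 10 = -0.10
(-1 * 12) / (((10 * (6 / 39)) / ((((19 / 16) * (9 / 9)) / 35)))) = -741 / 2800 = -0.26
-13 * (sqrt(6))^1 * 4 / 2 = -26 * sqrt(6) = -63.69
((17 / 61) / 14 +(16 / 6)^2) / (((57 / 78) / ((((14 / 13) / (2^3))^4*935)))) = 17577520345 / 5866728192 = 3.00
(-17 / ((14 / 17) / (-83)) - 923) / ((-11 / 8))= -44260 / 77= -574.81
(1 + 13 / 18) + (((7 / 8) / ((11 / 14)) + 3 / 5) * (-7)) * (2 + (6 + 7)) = -70571 / 396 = -178.21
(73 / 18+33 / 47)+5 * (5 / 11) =65425 / 9306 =7.03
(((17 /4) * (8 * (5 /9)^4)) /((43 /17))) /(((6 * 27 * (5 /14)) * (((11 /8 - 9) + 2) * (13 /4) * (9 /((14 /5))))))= -9063040 /24063117039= -0.00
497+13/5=2498/5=499.60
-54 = -54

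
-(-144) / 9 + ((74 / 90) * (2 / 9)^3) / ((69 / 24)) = 12074608 / 754515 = 16.00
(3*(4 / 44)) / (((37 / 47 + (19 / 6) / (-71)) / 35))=2102310 / 163559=12.85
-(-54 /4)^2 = -182.25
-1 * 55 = -55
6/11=0.55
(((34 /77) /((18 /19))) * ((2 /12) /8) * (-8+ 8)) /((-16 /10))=0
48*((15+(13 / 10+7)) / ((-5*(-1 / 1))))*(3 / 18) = 932 / 25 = 37.28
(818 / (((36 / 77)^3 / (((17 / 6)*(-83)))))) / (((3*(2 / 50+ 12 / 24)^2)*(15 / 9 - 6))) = 164665461104375 / 331619184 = 496549.87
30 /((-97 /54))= -1620 /97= -16.70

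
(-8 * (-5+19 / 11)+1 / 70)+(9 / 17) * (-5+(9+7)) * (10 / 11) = 412207 / 13090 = 31.49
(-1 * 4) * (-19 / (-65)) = -76 / 65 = -1.17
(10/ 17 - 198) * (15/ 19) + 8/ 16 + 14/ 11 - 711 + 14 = -6047765/ 7106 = -851.08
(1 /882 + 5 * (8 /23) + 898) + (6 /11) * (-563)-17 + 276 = 190042147 /223146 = 851.65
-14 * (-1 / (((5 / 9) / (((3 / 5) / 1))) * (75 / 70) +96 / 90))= 8820 / 1297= 6.80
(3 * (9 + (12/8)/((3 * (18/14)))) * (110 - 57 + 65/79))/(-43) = -359294/10191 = -35.26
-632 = -632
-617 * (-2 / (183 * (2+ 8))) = 617 / 915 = 0.67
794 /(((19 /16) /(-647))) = -8219488 /19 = -432604.63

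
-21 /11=-1.91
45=45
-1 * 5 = -5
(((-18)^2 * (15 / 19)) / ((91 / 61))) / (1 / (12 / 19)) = 3557520 / 32851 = 108.29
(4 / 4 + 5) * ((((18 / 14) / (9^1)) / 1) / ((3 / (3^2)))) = 18 / 7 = 2.57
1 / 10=0.10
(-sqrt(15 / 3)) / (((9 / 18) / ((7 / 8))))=-7 * sqrt(5) / 4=-3.91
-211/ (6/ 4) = -422/ 3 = -140.67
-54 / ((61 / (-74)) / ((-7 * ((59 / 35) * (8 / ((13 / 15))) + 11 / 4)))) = -6658335 / 793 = -8396.39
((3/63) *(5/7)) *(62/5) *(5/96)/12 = 0.00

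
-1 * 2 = -2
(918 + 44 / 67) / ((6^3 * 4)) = 30775 / 28944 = 1.06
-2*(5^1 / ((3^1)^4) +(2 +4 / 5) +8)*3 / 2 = -4399 / 135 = -32.59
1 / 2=0.50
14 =14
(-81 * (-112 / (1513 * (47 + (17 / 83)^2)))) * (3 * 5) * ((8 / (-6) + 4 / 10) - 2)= -5456088 / 972859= -5.61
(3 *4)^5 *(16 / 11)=361937.45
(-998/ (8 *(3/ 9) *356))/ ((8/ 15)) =-22455/ 11392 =-1.97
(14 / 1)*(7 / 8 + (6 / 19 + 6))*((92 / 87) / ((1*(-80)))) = -175973 / 132240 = -1.33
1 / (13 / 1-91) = -1 / 78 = -0.01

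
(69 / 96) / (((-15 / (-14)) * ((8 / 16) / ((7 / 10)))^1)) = 1127 / 1200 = 0.94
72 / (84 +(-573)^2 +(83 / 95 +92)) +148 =256599968 / 1733781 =148.00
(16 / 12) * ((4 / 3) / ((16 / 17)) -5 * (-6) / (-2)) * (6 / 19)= -326 / 57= -5.72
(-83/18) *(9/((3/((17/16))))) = -1411/96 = -14.70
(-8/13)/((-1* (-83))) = -8/1079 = -0.01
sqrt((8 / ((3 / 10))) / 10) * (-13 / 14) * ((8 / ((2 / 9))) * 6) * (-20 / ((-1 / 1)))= -18720 * sqrt(6) / 7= -6550.64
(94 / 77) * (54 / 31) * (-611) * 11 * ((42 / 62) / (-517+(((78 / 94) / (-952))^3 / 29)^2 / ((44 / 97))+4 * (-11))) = 920916668802456313586141132786252120064 / 53360821181053878508414916655484118789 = 17.26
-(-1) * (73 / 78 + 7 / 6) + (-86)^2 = 288526 / 39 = 7398.10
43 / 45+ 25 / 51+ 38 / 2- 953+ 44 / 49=-34923136 / 37485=-931.66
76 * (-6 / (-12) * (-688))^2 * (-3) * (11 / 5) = -296786688 / 5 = -59357337.60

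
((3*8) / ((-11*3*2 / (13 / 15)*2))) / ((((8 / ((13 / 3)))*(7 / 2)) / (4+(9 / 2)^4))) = -223925 / 22176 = -10.10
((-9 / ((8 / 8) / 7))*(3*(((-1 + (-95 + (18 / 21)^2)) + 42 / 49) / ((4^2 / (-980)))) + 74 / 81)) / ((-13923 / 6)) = 2810443 / 5967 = 471.00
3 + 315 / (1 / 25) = 7878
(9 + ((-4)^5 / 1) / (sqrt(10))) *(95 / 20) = 171 / 4 - 2432 *sqrt(10) / 5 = -1495.38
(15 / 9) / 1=5 / 3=1.67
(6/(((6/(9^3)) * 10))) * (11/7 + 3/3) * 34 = 223074/35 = 6373.54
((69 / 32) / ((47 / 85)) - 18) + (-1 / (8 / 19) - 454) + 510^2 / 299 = 179619495 / 449696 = 399.42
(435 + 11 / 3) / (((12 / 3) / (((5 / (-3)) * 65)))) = -106925 / 9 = -11880.56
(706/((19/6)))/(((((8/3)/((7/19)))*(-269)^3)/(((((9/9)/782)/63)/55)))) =-353/604454312100980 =-0.00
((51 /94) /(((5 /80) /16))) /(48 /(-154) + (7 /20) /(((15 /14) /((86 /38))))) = 1432569600 /4410433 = 324.81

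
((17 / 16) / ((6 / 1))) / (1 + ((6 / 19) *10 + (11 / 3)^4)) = 8721 / 9106496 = 0.00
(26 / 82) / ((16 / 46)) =299 / 328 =0.91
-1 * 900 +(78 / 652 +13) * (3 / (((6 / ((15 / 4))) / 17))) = -1256565 / 2608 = -481.81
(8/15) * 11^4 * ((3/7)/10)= 58564/175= 334.65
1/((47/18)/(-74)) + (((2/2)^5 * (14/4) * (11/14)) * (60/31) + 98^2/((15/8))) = 111441169/21855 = 5099.12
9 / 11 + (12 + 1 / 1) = 152 / 11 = 13.82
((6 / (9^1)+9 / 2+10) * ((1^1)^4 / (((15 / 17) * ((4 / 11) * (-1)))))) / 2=-17017 / 720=-23.63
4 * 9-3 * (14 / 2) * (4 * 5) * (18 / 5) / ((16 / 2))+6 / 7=-1065 / 7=-152.14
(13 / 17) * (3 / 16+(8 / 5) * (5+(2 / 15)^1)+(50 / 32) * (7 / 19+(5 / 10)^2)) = 11105653 / 1550400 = 7.16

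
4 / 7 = 0.57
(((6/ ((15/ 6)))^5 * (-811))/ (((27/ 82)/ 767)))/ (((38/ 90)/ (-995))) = 841914758191104/ 2375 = 354490424501.52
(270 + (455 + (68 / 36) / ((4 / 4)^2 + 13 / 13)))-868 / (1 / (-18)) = 294299 / 18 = 16349.94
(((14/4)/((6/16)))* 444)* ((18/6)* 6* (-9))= -671328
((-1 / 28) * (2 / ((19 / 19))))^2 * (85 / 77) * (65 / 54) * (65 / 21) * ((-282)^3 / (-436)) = 37285434875 / 34545588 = 1079.31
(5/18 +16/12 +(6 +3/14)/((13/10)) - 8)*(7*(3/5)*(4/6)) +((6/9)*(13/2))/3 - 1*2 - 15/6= -1769/234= -7.56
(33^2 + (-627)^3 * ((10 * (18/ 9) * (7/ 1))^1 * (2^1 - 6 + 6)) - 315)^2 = 4763446566535596849156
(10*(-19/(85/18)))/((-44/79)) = 13509/187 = 72.24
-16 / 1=-16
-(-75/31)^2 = -5625/961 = -5.85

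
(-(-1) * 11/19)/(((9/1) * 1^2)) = 11/171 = 0.06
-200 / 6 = -100 / 3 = -33.33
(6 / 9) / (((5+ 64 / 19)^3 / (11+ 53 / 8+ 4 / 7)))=6989321 / 337653036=0.02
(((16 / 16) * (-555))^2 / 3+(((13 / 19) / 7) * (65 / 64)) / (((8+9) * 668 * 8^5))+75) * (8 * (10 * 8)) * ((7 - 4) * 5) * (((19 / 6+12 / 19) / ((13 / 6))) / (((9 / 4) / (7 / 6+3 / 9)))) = 3523032660364501947125 / 3056074391552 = 1152796761.13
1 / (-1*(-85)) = 1 / 85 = 0.01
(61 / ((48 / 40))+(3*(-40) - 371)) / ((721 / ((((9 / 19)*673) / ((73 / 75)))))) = -21048075 / 105266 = -199.95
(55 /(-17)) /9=-55 /153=-0.36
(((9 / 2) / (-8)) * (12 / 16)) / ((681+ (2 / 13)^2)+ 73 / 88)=-50193 / 81124168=-0.00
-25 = -25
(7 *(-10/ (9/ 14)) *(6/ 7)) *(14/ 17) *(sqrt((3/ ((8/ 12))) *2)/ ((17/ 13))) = -50960/ 289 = -176.33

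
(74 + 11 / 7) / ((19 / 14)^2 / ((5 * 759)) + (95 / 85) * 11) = 955596180 / 155464517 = 6.15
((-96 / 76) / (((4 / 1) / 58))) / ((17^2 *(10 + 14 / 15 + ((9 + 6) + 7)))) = -2610 / 1356277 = -0.00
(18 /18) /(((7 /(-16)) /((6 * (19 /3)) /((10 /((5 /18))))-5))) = 568 /63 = 9.02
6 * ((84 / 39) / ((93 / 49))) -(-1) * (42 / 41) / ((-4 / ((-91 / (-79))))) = 6.51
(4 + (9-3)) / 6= 5 / 3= 1.67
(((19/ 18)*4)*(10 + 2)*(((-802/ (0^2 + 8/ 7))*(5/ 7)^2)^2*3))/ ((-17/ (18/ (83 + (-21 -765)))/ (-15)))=-13567584375/ 30821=-440205.85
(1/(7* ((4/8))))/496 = 1/1736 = 0.00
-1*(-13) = 13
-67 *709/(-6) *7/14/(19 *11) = 47503/2508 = 18.94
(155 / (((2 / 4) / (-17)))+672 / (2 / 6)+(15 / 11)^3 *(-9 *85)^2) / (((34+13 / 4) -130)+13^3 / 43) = -338978167772 / 9536615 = -35544.91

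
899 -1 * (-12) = 911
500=500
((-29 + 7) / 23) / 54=-11 / 621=-0.02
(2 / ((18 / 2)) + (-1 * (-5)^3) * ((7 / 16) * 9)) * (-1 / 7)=-70907 / 1008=-70.34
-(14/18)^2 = -49/81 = -0.60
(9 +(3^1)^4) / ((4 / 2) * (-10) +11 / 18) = -1620 / 349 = -4.64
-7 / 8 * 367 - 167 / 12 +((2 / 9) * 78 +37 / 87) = -220829 / 696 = -317.28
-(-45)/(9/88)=440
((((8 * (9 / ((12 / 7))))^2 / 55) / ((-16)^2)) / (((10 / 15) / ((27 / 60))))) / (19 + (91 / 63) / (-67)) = 7179921 / 1611315200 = 0.00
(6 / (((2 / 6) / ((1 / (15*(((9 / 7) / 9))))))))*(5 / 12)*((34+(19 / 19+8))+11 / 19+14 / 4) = 12523 / 76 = 164.78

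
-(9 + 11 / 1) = -20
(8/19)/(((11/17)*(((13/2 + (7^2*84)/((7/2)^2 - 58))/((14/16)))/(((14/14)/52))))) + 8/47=26019659/152983402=0.17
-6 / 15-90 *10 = -4502 / 5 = -900.40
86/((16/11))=473/8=59.12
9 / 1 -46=-37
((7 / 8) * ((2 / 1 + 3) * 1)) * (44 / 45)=77 / 18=4.28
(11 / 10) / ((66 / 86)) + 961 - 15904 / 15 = -587 / 6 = -97.83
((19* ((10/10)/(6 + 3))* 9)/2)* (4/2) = 19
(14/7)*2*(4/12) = 4/3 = 1.33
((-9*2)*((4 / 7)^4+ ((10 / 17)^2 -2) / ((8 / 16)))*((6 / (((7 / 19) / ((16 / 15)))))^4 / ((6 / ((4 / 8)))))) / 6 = 75888438912483328 / 1041267180625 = 72880.85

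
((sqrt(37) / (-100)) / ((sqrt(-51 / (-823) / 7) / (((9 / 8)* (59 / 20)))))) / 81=-59* sqrt(10871007) / 7344000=-0.03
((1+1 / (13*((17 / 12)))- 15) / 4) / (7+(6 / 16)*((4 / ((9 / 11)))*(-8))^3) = 0.00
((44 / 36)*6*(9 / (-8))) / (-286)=3 / 104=0.03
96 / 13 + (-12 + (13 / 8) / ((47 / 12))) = -5133 / 1222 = -4.20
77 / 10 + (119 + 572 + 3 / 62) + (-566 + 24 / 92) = 474178 / 3565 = 133.01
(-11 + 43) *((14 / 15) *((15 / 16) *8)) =224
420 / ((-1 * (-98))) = 30 / 7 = 4.29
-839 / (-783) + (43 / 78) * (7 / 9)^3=2194655 / 1648998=1.33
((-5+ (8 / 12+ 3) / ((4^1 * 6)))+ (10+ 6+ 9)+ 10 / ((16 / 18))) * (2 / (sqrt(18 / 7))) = 39.17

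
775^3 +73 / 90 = 41893593823 / 90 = 465484375.81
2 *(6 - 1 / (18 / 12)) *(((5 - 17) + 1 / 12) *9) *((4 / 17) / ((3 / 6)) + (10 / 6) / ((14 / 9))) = -209924 / 119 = -1764.07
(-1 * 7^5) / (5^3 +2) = -16807 / 127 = -132.34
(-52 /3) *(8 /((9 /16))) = -6656 /27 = -246.52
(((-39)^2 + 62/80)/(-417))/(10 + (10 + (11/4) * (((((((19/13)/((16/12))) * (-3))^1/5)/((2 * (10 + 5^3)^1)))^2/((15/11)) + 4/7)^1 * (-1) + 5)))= -12961870740000/114293068898387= -0.11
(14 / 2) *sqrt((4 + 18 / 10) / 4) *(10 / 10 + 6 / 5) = 77 *sqrt(145) / 50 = 18.54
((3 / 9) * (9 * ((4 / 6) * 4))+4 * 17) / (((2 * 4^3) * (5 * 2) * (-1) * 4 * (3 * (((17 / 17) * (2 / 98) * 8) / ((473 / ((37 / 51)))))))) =-7486171 / 378880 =-19.76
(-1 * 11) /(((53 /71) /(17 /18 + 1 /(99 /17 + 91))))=-5523232 /392571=-14.07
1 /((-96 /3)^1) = -1 /32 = -0.03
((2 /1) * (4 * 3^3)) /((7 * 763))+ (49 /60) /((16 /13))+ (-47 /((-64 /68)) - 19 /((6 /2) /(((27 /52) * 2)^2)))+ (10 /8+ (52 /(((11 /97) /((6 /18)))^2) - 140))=111458097516599 /314548153920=354.34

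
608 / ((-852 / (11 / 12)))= -418 / 639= -0.65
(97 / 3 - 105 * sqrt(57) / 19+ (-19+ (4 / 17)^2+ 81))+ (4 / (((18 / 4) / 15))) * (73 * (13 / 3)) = 11215945 / 2601 - 105 * sqrt(57) / 19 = 4270.44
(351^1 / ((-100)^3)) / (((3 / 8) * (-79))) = 117 / 9875000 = 0.00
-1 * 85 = -85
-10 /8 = -5 /4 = -1.25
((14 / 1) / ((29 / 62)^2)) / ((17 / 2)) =107632 / 14297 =7.53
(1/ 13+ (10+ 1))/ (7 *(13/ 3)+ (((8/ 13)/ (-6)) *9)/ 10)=2160/ 5897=0.37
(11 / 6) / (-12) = -11 / 72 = -0.15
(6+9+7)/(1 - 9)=-11/4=-2.75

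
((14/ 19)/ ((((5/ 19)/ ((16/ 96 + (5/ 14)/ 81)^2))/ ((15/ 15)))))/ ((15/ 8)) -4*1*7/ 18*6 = -31998356/ 3444525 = -9.29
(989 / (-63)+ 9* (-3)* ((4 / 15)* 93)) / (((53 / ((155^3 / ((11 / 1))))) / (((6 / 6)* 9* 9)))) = -27301217175 / 77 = -354561262.01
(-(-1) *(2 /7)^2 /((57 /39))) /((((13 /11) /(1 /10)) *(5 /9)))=198 /23275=0.01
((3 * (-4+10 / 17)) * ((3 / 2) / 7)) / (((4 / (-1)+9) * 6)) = -87 / 1190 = -0.07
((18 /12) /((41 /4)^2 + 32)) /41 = 8 /29971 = 0.00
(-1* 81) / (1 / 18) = -1458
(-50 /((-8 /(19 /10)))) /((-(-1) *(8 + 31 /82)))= 3895 /2748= 1.42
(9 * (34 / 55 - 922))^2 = 208012615056 / 3025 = 68764500.84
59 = 59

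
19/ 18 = 1.06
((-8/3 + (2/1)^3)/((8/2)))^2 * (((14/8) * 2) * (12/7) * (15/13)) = 160/13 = 12.31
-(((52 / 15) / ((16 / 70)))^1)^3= -753571 / 216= -3488.75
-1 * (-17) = 17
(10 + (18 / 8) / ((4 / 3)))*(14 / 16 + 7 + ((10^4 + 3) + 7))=14986741 / 128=117083.91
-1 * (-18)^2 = -324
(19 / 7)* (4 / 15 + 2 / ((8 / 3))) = 1159 / 420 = 2.76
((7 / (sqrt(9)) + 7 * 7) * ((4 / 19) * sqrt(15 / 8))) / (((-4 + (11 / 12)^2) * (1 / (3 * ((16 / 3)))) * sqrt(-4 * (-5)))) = -8448 * sqrt(6) / 1235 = -16.76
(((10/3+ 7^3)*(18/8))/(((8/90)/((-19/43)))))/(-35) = 110.67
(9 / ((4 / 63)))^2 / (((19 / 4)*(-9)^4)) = 49 / 76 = 0.64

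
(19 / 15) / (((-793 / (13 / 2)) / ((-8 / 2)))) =38 / 915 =0.04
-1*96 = -96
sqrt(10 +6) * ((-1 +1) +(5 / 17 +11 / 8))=227 / 34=6.68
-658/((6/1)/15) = -1645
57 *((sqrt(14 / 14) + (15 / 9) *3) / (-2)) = -171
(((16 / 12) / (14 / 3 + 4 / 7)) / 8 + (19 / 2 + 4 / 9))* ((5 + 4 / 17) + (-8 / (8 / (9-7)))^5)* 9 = -1797523 / 748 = -2403.11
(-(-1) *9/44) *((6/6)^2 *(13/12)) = 39/176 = 0.22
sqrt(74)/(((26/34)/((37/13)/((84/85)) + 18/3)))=164849 * sqrt(74)/14196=99.89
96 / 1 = 96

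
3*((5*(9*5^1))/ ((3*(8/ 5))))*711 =799875/ 8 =99984.38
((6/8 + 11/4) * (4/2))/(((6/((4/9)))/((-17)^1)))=-238/27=-8.81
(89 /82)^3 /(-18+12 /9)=-2114907 /27568400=-0.08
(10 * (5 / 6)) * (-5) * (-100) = 12500 / 3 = 4166.67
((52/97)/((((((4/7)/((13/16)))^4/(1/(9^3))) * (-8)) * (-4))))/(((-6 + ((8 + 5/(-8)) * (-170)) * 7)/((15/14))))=-636767495/55567861338341376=-0.00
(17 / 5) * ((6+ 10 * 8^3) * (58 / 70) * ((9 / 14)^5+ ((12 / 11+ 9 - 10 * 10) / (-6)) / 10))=16394111605961 / 705894000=23224.61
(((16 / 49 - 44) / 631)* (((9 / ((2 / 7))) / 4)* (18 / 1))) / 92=-43335 / 406364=-0.11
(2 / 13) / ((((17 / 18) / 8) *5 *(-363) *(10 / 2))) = -0.00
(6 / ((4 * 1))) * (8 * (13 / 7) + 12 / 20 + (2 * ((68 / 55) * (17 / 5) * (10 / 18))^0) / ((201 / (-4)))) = 108461 / 4690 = 23.13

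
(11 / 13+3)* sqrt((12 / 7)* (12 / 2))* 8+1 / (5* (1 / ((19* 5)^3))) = 2400* sqrt(14) / 91+171475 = 171573.68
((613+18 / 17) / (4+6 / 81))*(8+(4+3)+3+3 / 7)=3305367 / 1190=2777.62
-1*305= -305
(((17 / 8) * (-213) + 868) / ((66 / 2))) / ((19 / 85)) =282455 / 5016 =56.31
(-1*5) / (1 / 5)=-25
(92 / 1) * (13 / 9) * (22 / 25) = 116.94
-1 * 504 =-504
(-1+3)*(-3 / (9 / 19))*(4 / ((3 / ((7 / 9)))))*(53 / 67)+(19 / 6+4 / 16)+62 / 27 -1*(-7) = 2.32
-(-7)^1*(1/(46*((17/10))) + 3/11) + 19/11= 16025/4301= 3.73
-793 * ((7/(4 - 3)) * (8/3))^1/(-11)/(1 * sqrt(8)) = 475.78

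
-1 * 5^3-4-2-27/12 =-533/4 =-133.25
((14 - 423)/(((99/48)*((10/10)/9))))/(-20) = 4908/55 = 89.24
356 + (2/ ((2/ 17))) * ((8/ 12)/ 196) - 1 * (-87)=130259/ 294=443.06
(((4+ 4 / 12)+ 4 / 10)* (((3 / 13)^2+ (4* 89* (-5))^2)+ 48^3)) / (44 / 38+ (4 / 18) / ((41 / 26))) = 11949776.29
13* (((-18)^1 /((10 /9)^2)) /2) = -9477 /100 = -94.77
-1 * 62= -62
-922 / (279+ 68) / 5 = -922 / 1735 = -0.53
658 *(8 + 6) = 9212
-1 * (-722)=722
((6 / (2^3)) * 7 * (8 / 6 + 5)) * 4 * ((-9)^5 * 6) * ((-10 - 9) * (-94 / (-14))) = 6011306298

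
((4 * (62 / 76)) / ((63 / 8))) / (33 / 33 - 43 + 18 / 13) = -403 / 39501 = -0.01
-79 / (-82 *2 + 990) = -79 / 826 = -0.10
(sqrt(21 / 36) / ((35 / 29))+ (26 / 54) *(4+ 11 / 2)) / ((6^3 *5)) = 0.00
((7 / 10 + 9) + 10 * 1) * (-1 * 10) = -197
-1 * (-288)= 288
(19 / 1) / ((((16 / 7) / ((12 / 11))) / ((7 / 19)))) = 3.34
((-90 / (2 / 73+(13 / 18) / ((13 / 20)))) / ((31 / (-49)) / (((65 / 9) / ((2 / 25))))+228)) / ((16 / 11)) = -784704375 / 3291914816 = -0.24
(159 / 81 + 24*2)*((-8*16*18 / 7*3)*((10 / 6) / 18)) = -863360 / 189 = -4568.04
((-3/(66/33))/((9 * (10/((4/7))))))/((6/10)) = -1/63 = -0.02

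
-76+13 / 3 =-215 / 3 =-71.67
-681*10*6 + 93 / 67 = -2737527 / 67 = -40858.61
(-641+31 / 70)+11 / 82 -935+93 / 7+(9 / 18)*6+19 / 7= -2233467 / 1435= -1556.42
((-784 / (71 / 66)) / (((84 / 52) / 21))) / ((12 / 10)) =-560560 / 71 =-7895.21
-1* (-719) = 719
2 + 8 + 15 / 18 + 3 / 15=331 / 30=11.03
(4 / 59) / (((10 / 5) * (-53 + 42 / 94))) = -47 / 72865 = -0.00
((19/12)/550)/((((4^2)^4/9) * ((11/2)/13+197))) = 247/123345305600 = 0.00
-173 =-173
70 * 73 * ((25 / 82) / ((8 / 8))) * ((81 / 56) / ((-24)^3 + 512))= -739125 / 4366336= -0.17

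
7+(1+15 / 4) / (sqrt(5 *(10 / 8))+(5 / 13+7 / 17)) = 24597 / 2914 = 8.44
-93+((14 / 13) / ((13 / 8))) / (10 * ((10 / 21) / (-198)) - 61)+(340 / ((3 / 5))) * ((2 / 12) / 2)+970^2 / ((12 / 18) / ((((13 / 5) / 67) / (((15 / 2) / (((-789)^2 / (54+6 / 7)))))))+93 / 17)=58268708112888180927976 / 339580117859776209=171590.46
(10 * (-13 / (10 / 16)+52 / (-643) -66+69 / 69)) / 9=-552214 / 5787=-95.42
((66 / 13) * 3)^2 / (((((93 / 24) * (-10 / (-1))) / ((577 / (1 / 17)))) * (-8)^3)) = -96138009 / 838240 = -114.69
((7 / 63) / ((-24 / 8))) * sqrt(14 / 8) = -sqrt(7) / 54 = -0.05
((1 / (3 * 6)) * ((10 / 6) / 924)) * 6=5 / 8316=0.00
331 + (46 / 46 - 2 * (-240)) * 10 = 5141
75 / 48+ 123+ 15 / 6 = 2033 / 16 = 127.06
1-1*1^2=0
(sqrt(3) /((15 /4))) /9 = 4 * sqrt(3) /135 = 0.05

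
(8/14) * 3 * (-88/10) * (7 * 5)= -528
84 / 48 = 7 / 4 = 1.75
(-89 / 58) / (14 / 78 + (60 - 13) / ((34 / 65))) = -0.02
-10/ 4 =-5/ 2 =-2.50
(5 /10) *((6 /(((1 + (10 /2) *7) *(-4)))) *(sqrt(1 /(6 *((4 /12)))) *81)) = -27 *sqrt(2) /32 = -1.19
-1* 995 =-995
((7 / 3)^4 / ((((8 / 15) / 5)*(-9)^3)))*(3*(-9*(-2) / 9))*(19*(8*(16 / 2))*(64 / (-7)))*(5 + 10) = 834176000 / 2187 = 381424.78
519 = 519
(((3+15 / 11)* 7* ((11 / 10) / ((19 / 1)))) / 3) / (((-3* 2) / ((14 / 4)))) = -98 / 285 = -0.34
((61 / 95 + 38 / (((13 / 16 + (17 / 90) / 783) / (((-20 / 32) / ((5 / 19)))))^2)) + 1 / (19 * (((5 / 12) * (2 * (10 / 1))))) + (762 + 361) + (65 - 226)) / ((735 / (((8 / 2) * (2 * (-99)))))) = -33885752817661033872 / 24431650249976375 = -1386.96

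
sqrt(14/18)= sqrt(7)/3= 0.88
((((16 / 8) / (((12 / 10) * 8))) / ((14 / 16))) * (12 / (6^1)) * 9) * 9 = 270 / 7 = 38.57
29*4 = 116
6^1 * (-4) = -24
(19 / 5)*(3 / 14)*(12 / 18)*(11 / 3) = 209 / 105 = 1.99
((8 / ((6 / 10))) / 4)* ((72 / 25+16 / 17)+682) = 194316 / 85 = 2286.07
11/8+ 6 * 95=4571/8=571.38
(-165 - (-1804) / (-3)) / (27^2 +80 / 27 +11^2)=-20691 / 23030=-0.90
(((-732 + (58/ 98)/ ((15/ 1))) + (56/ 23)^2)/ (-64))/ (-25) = -282292279/ 622104000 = -0.45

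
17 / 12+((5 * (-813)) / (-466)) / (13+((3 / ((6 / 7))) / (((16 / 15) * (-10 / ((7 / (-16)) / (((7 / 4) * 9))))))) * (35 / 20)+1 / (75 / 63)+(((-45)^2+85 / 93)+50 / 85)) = 328089066932239 / 230895469996404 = 1.42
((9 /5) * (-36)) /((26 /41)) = -6642 /65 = -102.18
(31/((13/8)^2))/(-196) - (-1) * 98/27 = 798146/223587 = 3.57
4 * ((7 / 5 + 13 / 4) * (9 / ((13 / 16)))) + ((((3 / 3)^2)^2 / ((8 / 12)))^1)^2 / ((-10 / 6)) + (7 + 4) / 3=162511 / 780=208.35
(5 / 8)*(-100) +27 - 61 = -193 / 2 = -96.50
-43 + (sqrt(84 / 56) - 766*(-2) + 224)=sqrt(6) / 2 + 1713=1714.22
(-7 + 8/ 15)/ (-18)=97/ 270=0.36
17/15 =1.13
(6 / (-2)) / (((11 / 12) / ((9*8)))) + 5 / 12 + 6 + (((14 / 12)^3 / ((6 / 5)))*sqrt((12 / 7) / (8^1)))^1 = -30257 / 132 + 245*sqrt(42) / 2592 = -228.61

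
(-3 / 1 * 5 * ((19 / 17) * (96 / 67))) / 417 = -9120 / 158321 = -0.06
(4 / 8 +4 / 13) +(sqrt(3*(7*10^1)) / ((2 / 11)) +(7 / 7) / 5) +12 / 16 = 81.46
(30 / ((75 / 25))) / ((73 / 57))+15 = 1665 / 73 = 22.81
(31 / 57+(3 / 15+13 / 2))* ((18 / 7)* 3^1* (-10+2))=-297288 / 665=-447.05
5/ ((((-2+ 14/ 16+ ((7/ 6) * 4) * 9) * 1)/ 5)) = 200/ 327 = 0.61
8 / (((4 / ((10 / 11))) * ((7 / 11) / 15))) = 300 / 7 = 42.86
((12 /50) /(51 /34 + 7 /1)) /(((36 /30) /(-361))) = -722 /85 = -8.49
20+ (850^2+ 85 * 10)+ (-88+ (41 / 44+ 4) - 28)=31823393 / 44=723258.93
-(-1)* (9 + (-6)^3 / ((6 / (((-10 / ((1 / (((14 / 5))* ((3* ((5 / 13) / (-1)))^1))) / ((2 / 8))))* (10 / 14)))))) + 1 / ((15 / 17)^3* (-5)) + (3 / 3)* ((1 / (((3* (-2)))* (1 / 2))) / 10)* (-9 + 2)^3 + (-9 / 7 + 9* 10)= -303549541 / 3071250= -98.84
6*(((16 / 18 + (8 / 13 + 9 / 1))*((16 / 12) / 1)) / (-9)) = -9832 / 1053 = -9.34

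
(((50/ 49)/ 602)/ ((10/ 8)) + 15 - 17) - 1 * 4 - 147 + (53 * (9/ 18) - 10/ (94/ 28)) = -179508199/ 1386406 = -129.48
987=987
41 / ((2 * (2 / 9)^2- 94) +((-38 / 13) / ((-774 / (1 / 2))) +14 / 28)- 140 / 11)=-20420829 / 52858379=-0.39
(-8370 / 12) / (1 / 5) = -6975 / 2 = -3487.50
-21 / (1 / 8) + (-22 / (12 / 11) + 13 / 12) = -2245 / 12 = -187.08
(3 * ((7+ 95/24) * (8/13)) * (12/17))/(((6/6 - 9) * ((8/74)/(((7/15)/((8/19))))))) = -1294223/70720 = -18.30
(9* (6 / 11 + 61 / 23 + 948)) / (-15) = -721959 / 1265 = -570.72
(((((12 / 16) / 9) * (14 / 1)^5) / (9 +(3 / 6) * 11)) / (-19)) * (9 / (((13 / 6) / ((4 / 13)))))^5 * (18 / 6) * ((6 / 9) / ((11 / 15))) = -1264383845723013120 / 835560319096789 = -1513.22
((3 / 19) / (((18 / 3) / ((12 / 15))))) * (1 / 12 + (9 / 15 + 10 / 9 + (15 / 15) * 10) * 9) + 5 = 20579 / 2850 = 7.22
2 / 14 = 1 / 7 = 0.14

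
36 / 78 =6 / 13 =0.46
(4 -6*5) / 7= -26 / 7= -3.71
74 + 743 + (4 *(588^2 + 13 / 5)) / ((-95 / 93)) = -1353053.90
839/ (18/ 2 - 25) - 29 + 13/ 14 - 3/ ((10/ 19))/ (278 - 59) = -3292269/ 40880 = -80.53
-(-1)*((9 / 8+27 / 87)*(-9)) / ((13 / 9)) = -26973 / 3016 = -8.94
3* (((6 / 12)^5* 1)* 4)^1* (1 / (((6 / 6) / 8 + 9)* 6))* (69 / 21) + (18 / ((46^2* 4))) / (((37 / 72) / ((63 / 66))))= 2910590 / 110019833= 0.03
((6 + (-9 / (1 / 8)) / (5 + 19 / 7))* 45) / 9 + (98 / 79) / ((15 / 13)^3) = -4228444 / 266625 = -15.86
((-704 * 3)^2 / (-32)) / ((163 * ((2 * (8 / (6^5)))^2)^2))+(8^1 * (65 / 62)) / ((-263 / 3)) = -63401622032493525156 / 1328939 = -47708451653908.51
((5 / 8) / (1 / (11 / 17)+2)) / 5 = 11 / 312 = 0.04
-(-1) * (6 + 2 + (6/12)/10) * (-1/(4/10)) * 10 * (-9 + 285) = -55545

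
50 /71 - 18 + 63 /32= -34823 /2272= -15.33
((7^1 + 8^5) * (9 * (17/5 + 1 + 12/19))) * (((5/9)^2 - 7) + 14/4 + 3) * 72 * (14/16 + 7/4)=-53678205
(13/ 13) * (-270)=-270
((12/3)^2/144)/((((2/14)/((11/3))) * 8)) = 77/216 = 0.36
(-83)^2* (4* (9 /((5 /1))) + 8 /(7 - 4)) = 1019572 /15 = 67971.47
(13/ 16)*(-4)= -13/ 4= -3.25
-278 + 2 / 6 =-277.67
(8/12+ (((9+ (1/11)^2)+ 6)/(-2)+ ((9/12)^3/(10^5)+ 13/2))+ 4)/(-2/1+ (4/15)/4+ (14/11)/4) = -2.27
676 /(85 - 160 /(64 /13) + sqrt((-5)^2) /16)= 64 /5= 12.80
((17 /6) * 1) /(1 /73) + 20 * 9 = 2321 /6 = 386.83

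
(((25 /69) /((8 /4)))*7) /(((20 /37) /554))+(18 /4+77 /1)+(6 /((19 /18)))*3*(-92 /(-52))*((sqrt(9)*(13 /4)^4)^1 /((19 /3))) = 4743623015 /1594176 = 2975.60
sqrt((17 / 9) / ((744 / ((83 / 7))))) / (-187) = -sqrt(1837122) / 1460844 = -0.00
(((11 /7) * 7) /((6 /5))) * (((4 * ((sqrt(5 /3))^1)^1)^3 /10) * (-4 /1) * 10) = -35200 * sqrt(15) /27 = -5049.22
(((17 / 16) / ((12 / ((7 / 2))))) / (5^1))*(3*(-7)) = -833 / 640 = -1.30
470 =470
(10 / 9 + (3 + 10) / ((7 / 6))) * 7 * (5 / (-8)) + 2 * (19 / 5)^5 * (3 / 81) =857521 / 168750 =5.08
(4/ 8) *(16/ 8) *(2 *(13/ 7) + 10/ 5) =40/ 7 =5.71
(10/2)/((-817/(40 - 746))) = 3530/817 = 4.32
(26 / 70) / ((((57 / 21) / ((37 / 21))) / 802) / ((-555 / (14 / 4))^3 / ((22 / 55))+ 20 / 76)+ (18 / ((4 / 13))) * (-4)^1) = -5012010530992634 / 3157566634527959703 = -0.00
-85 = -85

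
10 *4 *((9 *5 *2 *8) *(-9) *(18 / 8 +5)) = -1879200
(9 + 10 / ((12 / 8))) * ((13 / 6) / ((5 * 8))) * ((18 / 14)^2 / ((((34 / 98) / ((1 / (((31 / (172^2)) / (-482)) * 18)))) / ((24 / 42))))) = -1089068396 / 18445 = -59044.10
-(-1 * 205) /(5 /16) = 656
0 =0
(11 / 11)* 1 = 1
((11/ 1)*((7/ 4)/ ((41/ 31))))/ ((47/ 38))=45353/ 3854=11.77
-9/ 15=-3/ 5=-0.60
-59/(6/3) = -59/2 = -29.50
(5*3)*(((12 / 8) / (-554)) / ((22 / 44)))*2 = -45 / 277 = -0.16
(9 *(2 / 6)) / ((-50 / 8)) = -12 / 25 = -0.48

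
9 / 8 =1.12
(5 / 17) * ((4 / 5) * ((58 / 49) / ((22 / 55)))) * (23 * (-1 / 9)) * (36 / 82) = -26680 / 34153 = -0.78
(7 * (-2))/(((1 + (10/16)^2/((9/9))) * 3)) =-896/267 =-3.36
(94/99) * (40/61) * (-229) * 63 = -8982.53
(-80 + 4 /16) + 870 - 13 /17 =53685 /68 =789.49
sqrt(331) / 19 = 0.96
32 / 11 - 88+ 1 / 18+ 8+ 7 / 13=-196903 / 2574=-76.50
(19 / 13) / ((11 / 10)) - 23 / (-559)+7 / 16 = 177811 / 98384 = 1.81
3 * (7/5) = 21/5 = 4.20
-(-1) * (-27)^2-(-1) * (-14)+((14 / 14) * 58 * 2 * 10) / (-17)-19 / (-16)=176243 / 272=647.95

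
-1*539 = -539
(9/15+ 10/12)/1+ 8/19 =1057/570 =1.85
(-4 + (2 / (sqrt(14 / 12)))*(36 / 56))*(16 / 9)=-64 / 9 + 16*sqrt(42) / 49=-4.99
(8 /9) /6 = 4 /27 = 0.15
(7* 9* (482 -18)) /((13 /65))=146160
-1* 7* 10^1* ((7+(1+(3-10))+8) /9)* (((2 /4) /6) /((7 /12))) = -10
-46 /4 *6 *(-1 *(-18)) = -1242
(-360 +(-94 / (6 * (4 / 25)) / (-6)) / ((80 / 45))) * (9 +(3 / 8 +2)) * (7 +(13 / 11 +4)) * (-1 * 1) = 273785785 / 5632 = 48612.53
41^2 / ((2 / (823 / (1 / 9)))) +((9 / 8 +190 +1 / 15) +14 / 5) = 747093299 / 120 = 6225777.49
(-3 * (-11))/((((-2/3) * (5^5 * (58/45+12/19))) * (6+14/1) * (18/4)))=-1881/20525000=-0.00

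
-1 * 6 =-6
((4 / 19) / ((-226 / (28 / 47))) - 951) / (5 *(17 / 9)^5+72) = -5666608646235 / 1145399189017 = -4.95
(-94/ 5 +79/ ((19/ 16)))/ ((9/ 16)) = 72544/ 855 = 84.85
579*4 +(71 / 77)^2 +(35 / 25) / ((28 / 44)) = 68748244 / 29645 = 2319.05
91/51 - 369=-18728/51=-367.22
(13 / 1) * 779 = 10127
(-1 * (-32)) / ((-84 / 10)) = -80 / 21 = -3.81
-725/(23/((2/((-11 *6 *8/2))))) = 725/3036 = 0.24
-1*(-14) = 14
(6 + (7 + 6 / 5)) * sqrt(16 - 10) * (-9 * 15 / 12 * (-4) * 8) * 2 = 10224 * sqrt(6) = 25043.58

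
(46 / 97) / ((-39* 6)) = -23 / 11349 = -0.00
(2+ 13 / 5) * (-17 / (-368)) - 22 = -1743 / 80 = -21.79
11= 11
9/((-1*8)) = -9/8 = -1.12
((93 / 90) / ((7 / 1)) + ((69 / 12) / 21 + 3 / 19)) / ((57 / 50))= 7705 / 15162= 0.51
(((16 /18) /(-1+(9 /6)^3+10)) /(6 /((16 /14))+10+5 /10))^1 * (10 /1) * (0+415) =1062400 /56133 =18.93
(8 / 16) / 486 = 1 / 972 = 0.00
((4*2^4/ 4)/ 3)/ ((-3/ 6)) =-32/ 3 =-10.67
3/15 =1/5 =0.20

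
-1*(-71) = 71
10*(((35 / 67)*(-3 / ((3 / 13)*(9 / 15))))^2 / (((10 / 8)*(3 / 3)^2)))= 41405000 / 40401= 1024.85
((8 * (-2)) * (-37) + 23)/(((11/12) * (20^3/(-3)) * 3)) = -369/4400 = -0.08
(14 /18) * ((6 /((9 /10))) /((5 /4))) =112 /27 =4.15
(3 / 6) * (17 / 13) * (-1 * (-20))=170 / 13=13.08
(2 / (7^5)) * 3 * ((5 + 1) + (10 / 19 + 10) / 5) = 132 / 45619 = 0.00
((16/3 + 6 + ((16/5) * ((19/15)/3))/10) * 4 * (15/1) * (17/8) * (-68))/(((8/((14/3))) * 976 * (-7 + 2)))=13050373/1098000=11.89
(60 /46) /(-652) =-15 /7498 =-0.00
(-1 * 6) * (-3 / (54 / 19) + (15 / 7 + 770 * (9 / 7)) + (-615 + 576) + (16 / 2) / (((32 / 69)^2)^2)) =-9289923791 / 1376256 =-6750.14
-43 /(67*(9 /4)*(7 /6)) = -344 /1407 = -0.24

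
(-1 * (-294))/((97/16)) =4704/97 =48.49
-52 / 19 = -2.74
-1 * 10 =-10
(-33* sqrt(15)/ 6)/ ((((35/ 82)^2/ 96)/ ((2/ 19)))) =-7100544* sqrt(15)/ 23275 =-1181.54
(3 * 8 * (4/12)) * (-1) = -8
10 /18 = 5 /9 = 0.56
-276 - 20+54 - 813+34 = -1021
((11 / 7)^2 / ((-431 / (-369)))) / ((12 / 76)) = 282777 / 21119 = 13.39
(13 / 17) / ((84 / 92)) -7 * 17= -42184 / 357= -118.16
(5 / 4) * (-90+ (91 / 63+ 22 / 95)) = -75517 / 684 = -110.40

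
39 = 39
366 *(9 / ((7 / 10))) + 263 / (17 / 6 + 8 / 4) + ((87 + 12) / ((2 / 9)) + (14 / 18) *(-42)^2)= 2670517 / 406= 6577.63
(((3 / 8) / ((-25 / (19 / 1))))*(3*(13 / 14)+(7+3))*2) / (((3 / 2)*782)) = -0.01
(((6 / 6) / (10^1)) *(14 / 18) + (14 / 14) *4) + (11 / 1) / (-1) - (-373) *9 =301507 / 90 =3350.08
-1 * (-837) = 837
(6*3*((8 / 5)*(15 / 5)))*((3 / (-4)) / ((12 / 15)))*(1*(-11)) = 891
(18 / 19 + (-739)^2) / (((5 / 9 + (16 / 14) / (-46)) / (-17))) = -255599816661 / 14611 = -17493656.61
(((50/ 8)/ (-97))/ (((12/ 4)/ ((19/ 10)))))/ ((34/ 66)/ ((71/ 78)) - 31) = 3905/ 2912328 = 0.00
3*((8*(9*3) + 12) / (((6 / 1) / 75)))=8550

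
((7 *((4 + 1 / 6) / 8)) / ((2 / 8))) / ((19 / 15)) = 875 / 76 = 11.51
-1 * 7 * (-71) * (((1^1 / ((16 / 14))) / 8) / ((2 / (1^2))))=3479 / 128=27.18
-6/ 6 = -1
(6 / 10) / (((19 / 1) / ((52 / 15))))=52 / 475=0.11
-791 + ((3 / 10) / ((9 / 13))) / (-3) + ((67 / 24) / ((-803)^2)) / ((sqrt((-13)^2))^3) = -403477601973871 / 509992334280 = -791.14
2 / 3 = 0.67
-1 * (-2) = 2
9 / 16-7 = -103 / 16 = -6.44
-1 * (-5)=5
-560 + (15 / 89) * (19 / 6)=-99585 / 178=-559.47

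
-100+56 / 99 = -9844 / 99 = -99.43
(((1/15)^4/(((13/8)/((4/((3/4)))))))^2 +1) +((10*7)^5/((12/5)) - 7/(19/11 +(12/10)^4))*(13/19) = 132476726103164004721442968/276484556049609375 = 479146929.56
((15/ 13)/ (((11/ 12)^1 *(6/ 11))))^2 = 900/ 169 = 5.33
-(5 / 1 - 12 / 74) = -179 / 37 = -4.84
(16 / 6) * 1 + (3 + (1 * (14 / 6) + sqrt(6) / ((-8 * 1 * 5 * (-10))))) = sqrt(6) / 400 + 8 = 8.01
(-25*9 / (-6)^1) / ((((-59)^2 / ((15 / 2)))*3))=0.03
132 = 132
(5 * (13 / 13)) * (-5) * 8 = -200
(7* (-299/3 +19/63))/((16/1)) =-1565/36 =-43.47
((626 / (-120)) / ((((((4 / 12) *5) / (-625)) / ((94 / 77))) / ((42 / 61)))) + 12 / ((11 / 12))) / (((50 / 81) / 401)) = 1076673.99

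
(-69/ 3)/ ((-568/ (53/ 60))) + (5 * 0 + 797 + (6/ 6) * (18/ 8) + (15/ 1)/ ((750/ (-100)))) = 27171499/ 34080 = 797.29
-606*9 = -5454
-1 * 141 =-141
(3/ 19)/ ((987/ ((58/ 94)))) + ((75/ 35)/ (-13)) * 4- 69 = -266053792/ 3819361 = -69.66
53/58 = 0.91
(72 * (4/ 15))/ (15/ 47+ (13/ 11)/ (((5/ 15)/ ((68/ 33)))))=545952/ 216815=2.52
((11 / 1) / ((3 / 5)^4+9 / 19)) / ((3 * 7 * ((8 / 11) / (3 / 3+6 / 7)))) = 18679375 / 8424864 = 2.22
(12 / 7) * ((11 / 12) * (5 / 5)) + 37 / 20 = 479 / 140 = 3.42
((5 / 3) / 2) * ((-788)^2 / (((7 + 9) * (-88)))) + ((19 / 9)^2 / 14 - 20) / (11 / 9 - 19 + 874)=-15701745121 / 42722064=-367.53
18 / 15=6 / 5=1.20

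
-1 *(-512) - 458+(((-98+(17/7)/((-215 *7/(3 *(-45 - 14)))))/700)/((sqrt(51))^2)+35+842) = 350147605079/376099500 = 931.00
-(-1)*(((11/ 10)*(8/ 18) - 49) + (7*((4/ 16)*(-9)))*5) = -127.26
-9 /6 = -3 /2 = -1.50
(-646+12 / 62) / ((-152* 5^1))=1001 / 1178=0.85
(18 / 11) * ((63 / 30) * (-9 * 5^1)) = -1701 / 11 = -154.64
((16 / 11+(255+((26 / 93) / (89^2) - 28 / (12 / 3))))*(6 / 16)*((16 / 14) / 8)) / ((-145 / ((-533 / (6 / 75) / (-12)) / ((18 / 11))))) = -2693483677235 / 86135361984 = -31.27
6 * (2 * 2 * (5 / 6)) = 20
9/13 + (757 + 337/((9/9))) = 14231/13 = 1094.69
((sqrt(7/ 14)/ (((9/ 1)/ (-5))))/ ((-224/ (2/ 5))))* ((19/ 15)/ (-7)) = -19* sqrt(2)/ 211680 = -0.00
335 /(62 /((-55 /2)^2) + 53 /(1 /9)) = 1013375 /1443173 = 0.70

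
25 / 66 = 0.38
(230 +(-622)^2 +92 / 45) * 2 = 34840444 / 45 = 774232.09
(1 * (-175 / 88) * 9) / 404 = -1575 / 35552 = -0.04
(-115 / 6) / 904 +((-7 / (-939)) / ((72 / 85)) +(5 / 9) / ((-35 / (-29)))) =47907253 / 106955856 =0.45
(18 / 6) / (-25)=-0.12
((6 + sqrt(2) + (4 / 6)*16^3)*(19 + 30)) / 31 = 49*sqrt(2) / 31 + 402290 / 93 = 4327.93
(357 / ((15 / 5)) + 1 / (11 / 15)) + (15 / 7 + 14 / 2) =9972 / 77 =129.51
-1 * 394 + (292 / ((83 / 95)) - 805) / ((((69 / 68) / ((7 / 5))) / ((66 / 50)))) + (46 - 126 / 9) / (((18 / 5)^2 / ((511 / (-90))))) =-8805161842 / 6958305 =-1265.42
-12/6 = -2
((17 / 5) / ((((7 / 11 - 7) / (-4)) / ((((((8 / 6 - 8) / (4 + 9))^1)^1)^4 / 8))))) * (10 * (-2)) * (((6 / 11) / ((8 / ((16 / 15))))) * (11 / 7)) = -4787200 / 113358609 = -0.04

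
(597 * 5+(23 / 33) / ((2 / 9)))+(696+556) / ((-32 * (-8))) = 2107091 / 704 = 2993.03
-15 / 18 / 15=-1 / 18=-0.06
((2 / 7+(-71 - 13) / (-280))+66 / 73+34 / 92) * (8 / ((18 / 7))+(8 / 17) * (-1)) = 44143868 / 8991045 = 4.91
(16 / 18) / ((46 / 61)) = 244 / 207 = 1.18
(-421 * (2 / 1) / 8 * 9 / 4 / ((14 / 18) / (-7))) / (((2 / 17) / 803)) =465512751 / 32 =14547273.47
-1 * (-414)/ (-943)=-18/ 41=-0.44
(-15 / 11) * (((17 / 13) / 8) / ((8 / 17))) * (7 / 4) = -0.83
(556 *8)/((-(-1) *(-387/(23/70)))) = -51152/13545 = -3.78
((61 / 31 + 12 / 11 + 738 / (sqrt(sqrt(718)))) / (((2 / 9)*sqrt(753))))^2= 27*(374437 + 125829*718^(3 / 4))^2 / 15046357207244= 570.32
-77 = -77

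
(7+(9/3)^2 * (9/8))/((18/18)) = 137/8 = 17.12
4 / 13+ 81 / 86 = 1397 / 1118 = 1.25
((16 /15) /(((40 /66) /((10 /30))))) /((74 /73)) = 1606 /2775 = 0.58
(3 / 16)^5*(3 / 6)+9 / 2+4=8.50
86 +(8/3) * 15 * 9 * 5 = 1886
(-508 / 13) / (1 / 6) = -3048 / 13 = -234.46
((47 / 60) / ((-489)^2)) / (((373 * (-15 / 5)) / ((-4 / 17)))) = 47 / 68231981745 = 0.00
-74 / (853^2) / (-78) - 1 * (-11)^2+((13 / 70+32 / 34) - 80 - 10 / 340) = -3375187495427 / 16884166845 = -199.90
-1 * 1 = -1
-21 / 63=-1 / 3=-0.33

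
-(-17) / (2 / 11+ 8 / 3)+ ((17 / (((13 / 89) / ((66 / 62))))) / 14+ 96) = 14692974 / 132587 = 110.82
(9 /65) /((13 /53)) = 477 /845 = 0.56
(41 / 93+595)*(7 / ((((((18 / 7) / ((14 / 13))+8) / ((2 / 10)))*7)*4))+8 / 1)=4766.39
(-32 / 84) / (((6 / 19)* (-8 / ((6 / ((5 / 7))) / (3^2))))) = 19 / 135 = 0.14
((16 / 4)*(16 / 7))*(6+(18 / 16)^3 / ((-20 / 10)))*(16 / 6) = 1805 / 14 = 128.93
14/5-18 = -76/5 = -15.20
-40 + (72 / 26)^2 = -5464 / 169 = -32.33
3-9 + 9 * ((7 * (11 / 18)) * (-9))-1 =-707 / 2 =-353.50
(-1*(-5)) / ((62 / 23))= 115 / 62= 1.85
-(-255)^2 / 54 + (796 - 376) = -4705 / 6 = -784.17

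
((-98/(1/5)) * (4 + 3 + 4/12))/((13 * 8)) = -2695/78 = -34.55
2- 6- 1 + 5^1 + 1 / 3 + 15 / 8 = 53 / 24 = 2.21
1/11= 0.09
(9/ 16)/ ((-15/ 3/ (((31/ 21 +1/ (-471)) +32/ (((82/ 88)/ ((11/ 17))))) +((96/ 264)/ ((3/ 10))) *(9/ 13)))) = -6046728741/ 2190768580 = -2.76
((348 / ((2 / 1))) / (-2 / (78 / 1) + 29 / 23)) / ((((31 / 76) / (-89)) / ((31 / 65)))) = -20302146 / 1385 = -14658.59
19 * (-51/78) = -323/26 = -12.42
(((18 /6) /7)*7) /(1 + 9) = 3 /10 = 0.30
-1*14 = -14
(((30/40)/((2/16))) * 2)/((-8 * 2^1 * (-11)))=3/44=0.07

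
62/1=62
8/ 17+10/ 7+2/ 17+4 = 716/ 119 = 6.02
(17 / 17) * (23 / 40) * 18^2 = 1863 / 10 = 186.30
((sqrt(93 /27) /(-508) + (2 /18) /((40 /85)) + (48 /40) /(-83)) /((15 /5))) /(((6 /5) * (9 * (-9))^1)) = -6623 /8713008 + 5 * sqrt(31) /2221992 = -0.00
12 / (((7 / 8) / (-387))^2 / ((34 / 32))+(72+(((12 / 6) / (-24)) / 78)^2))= 110153302272 / 660919868275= 0.17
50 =50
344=344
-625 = -625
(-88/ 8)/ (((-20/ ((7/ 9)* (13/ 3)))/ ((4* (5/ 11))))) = 3.37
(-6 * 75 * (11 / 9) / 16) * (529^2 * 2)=-76956275 / 4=-19239068.75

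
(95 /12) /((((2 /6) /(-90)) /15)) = -64125 /2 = -32062.50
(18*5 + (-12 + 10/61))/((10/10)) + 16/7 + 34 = 48870/427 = 114.45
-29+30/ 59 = -1681/ 59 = -28.49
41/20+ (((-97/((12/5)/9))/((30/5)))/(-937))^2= 577123789/280950080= 2.05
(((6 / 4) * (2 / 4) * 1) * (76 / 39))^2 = 361 / 169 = 2.14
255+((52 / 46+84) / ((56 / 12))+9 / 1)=45441 / 161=282.24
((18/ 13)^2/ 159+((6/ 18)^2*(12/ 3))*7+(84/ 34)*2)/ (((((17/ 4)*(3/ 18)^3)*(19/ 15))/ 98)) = 1559594453760/ 49182887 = 31710.10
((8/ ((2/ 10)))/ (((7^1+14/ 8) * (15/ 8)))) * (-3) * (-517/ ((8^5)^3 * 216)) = 517/ 1039038488248320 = 0.00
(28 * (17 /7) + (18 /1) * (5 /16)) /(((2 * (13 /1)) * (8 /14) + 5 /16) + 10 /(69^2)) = 39259206 /8090059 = 4.85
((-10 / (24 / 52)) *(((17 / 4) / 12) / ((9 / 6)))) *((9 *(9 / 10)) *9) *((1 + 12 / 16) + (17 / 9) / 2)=-1004.86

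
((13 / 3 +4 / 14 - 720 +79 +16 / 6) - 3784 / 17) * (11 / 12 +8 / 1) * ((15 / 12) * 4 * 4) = -54516500 / 357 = -152707.28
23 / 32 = 0.72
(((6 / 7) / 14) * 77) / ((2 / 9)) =297 / 14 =21.21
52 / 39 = 1.33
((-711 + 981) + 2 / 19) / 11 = 5132 / 209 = 24.56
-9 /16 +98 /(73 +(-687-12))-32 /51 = -1.35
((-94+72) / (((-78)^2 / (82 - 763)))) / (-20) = -2497 / 20280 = -0.12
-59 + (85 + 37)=63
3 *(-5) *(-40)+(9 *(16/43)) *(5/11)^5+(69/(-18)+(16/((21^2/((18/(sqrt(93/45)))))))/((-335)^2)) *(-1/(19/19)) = 25092674239/41551158 - 32 *sqrt(465)/170469775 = 603.90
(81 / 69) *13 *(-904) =-317304 / 23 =-13795.83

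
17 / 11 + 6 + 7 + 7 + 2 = 259 / 11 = 23.55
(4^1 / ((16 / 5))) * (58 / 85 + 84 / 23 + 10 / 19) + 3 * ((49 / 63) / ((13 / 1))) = 1812424 / 289731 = 6.26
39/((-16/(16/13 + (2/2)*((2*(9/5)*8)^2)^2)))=-1048082259/625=-1676931.61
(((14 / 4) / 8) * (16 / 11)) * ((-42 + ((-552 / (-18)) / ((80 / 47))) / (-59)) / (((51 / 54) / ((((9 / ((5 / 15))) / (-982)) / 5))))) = 84914487 / 541720300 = 0.16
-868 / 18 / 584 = -217 / 2628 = -0.08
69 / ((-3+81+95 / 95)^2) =69 / 6241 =0.01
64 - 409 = -345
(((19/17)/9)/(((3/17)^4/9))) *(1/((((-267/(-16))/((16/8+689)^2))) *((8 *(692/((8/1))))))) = 178285675628/3741471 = 47651.22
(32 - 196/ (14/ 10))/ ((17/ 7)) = -756/ 17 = -44.47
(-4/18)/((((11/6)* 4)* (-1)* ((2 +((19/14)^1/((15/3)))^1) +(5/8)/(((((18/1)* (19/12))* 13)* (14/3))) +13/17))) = 1175720/117812277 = 0.01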